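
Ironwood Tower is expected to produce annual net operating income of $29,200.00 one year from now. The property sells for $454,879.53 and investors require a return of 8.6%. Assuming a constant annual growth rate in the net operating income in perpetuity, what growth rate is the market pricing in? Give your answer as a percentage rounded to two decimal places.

P = D₁/(r−g) ⇒ g = r − D₁/P = 0.086 − $29,200.00/$454,879.53 = 0.021807

2.18%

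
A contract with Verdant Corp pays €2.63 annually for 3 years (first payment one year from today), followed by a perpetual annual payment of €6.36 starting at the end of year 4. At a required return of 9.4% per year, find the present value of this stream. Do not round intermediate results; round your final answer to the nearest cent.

€58.28

PV of 3-year annuity: €2.63 × [1 − (1+0.094)^−3] / 0.094 = 6.61013
Perpetuity value at year 3: €6.36 / 0.094 = 67.65957
PV of perpetuity: 67.65957 / (1+0.094)^3 = 51.67462
Total PV = 6.61013 + 51.67462 = 58.28475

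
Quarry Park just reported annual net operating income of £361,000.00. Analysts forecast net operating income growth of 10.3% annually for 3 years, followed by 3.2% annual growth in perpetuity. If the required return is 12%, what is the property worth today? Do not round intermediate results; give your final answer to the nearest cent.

D_1 = 398183.00000
D_2 = 439195.84900
D_3 = 484433.02145
Terminal value at year 3: TV = D_3×(1+g_2)/(r−g_2) = 499934.87813/0.088 = 5681078.16061
P_0 = D_1/(1+r)^1 + D_2/(1+r)^2 + D_3/(1+r)^3 + TV/(1+r)^3
    = 355520.53571 + 350124.24187 + 344809.85605 + 4043679.22100 = 5094133.85464

£5094133.85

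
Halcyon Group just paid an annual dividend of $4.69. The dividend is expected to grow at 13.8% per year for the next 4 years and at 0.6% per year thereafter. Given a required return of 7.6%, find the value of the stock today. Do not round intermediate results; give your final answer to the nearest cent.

D_1 = 5.33722
D_2 = 6.07376
D_3 = 6.91193
D_4 = 7.86578
Terminal value at year 4: TV = D_4×(1+g_2)/(r−g_2) = 7.91298/0.07 = 113.04252
P_0 = D_1/(1+r)^1 + D_2/(1+r)^2 + D_3/(1+r)^3 + D_4/(1+r)^4 + TV/(1+r)^4
    = 4.96024 + 5.24605 + 5.54834 + 5.86804 + 84.33207 = 105.95474

$105.95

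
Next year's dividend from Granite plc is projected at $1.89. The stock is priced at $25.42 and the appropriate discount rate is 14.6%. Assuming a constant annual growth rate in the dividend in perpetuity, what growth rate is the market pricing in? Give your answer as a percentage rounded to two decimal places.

P = D₁/(r−g) ⇒ g = r − D₁/P = 0.146 − $1.89/$25.42 = 0.071649

7.16%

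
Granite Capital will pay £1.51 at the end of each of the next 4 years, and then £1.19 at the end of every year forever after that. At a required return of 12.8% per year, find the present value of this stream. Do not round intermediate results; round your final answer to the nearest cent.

PV of 4-year annuity: £1.51 × [1 − (1+0.128)^−4] / 0.128 = 4.51018
Perpetuity value at year 4: £1.19 / 0.128 = 9.29688
PV of perpetuity: 9.29688 / (1+0.128)^4 = 5.74249
Total PV = 4.51018 + 5.74249 = 10.25267

£10.25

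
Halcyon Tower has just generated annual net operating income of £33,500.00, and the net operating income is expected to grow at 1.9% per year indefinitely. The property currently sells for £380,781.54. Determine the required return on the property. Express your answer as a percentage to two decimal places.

10.86%

D₁ = £33,500.00 × 1.019 = £34,136.5000
P = D₁/(r − g) ⇒ r = D₁/P + g = £34,136.5000/£380,781.54 + 0.019 = 0.089649 + 0.019 = 0.108649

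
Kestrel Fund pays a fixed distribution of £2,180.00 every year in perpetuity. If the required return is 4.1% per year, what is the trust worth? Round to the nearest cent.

£53170.73

Level perpetuity: PV = C / r = £2,180.00 / 0.041 = £53,170.73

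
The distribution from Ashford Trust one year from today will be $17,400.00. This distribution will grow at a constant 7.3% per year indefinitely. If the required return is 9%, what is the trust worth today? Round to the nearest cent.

Growing perpetuity: P = D₁ / (r − g) = $17,400.0000 / (0.09 − 0.073) = $1,023,529.41

$1023529.41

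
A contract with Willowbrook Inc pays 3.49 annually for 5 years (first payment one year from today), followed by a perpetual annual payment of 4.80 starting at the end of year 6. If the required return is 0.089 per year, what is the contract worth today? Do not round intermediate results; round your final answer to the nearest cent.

48.82

PV of 5-year annuity: 3.49 × [1 − (1+0.089)^−5] / 0.089 = 13.61018
Perpetuity value at year 5: 4.80 / 0.089 = 53.93258
PV of perpetuity: 53.93258 / (1+0.089)^5 = 35.21371
Total PV = 13.61018 + 35.21371 = 48.82389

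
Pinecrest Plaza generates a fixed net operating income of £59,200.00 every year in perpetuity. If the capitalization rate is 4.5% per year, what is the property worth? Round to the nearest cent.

Level perpetuity: PV = C / r = £59,200.00 / 0.045 = £1,315,555.56

£1315555.56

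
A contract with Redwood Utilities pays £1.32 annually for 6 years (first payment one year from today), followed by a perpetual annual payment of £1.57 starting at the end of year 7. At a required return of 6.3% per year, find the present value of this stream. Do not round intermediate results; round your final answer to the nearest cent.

£23.70

PV of 6-year annuity: £1.32 × [1 − (1+0.063)^−6] / 0.063 = 6.43013
Perpetuity value at year 6: £1.57 / 0.063 = 24.92063
PV of perpetuity: 24.92063 / (1+0.063)^6 = 17.27267
Total PV = 6.43013 + 17.27267 = 23.70281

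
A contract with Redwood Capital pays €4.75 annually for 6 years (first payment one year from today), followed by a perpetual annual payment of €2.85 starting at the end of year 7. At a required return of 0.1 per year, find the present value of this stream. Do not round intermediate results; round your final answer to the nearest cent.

PV of 6-year annuity: €4.75 × [1 − (1+0.1)^−6] / 0.1 = 20.68749
Perpetuity value at year 6: €2.85 / 0.1 = 28.50000
PV of perpetuity: 28.50000 / (1+0.1)^6 = 16.08751
Total PV = 20.68749 + 16.08751 = 36.77500

€36.77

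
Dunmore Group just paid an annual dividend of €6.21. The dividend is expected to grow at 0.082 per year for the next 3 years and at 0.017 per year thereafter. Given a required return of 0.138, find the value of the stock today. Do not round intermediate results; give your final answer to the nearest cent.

D_1 = 6.71922
D_2 = 7.27020
D_3 = 7.86635
Terminal value at year 3: TV = D_3×(1+g_2)/(r−g_2) = 8.00008/0.121 = 66.11636
P_0 = D_1/(1+r)^1 + D_2/(1+r)^2 + D_3/(1+r)^3 + TV/(1+r)^3
    = 5.90441 + 5.61386 + 5.33761 + 44.86237 = 61.71825

€61.72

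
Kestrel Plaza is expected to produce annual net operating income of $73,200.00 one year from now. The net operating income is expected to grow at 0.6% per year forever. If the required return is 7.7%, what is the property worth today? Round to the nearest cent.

$1030985.92

Growing perpetuity: P = D₁ / (r − g) = $73,200.0000 / (0.077 − 0.006) = $1,030,985.92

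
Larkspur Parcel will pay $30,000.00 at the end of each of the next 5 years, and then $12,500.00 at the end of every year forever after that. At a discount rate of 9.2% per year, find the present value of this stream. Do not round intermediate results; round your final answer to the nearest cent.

PV of 5-year annuity: $30,000.00 × [1 − (1+0.092)^−5] / 0.092 = 116086.50161
Perpetuity value at year 5: $12,500.00 / 0.092 = 135869.56522
PV of perpetuity: 135869.56522 / (1+0.092)^5 = 87500.18955
Total PV = 116086.50161 + 87500.18955 = 203586.69115

$203586.69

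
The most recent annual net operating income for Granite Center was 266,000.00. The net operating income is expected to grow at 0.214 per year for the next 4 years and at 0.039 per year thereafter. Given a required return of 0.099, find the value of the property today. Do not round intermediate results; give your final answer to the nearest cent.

8231537.93

D_1 = 322924.00000
D_2 = 392029.73600
D_3 = 475924.09950
D_4 = 577771.85680
Terminal value at year 4: TV = D_4×(1+g_2)/(r−g_2) = 600304.95921/0.06 = 10005082.65355
P_0 = D_1/(1+r)^1 + D_2/(1+r)^2 + D_3/(1+r)^3 + D_4/(1+r)^4 + TV/(1+r)^4
    = 293834.39490 + 324581.39710 + 358545.78351 + 396064.22310 + 6858512.12998 = 8231537.92860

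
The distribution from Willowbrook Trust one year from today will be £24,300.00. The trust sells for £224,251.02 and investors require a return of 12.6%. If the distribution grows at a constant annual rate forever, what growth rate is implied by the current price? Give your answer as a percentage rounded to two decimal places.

P = D₁/(r−g) ⇒ g = r − D₁/P = 0.126 − £24,300.00/£224,251.02 = 0.017639

1.76%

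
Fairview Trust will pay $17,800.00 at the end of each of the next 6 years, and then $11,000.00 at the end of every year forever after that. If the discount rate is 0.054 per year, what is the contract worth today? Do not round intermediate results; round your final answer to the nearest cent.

$237781.25

PV of 6-year annuity: $17,800.00 × [1 − (1+0.054)^−6] / 0.054 = 89202.99512
Perpetuity value at year 6: $11,000.00 / 0.054 = 203703.70370
PV of perpetuity: 203703.70370 / (1+0.054)^6 = 148578.25728
Total PV = 89202.99512 + 148578.25728 = 237781.25240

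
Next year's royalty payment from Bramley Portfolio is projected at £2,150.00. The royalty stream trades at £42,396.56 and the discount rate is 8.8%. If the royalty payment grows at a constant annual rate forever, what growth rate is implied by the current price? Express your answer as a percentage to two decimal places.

P = D₁/(r−g) ⇒ g = r − D₁/P = 0.088 − £2,150.00/£42,396.56 = 0.037288

3.73%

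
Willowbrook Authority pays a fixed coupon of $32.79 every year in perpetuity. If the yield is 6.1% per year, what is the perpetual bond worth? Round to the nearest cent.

$537.54

Level perpetuity: PV = C / r = $32.79 / 0.061 = $537.54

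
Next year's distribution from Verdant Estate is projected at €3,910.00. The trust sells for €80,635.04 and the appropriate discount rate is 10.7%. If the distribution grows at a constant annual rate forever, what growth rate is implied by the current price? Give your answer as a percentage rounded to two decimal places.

5.85%

P = D₁/(r−g) ⇒ g = r − D₁/P = 0.107 − €3,910.00/€80,635.04 = 0.058510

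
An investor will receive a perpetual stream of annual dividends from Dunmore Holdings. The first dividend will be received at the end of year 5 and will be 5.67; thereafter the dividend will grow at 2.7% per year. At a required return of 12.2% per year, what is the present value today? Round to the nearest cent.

Value at end of year 4: C₁ / (r − g) = 5.67 / (0.122 − 0.027) = 59.6842
Discount to today: PV = 59.6842 / (1 + 0.122)^4 = 59.6842 / 1.584789 = 37.66

37.66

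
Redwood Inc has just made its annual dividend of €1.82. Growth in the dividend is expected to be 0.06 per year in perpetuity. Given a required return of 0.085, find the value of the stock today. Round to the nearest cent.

D₁ = D₀ × (1 + g) = €1.82 × 1.06 = €1.9292
Growing perpetuity: P = D₁ / (r − g) = €1.9292 / (0.085 − 0.06) = €77.17

€77.17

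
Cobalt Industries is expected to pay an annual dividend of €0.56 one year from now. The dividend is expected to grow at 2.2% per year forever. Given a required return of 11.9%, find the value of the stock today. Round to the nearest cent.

€5.77

Growing perpetuity: P = D₁ / (r − g) = €0.5600 / (0.119 − 0.022) = €5.77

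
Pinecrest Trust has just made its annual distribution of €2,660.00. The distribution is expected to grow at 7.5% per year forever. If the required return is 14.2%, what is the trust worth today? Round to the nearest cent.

D₁ = D₀ × (1 + g) = €2,660.00 × 1.075 = €2,859.5000
Growing perpetuity: P = D₁ / (r − g) = €2,859.5000 / (0.142 − 0.075) = €42,679.10

€42679.10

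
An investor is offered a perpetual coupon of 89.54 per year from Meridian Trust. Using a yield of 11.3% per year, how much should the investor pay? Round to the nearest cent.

Level perpetuity: PV = C / r = 89.54 / 0.113 = 792.39

792.39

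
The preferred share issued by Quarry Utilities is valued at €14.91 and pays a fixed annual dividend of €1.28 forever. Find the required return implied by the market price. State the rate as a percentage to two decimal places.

8.58%

P = C/r ⇒ r = C/P = €1.28/€14.91 = 0.085848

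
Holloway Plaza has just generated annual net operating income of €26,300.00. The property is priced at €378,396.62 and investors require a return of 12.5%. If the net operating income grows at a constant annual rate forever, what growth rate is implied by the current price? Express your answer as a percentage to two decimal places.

P = D₀(1+g)/(r−g) ⇒ P(r−g) = D₀(1+g) ⇒ g(P+D₀) = P·r − D₀
g = (P·r − D₀)/(P + D₀) = (€378,396.62×0.125 − €26,300.00) / (€378,396.62 + €26,300.00) = 0.051890

5.19%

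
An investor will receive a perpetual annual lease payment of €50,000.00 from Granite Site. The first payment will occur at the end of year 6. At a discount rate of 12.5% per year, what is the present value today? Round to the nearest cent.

€221971.58

Value at end of year 5: C / r = €50,000.00 / 0.125 = €400,000.0000
Discount to today: PV = €400,000.0000 / (1 + 0.125)^5 = €400,000.0000 / 1.802032 = €221,971.58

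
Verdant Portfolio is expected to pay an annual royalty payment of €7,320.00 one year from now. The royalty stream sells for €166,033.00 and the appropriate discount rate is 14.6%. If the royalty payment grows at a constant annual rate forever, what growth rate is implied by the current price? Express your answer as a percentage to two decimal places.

10.19%

P = D₁/(r−g) ⇒ g = r − D₁/P = 0.146 − €7,320.00/€166,033.00 = 0.101912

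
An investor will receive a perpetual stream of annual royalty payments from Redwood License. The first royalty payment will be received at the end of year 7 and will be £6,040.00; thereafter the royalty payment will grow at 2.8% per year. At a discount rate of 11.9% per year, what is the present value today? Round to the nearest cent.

£33807.65

Value at end of year 6: C₁ / (r − g) = £6,040.00 / (0.119 − 0.028) = £66,373.6264
Discount to today: PV = £66,373.6264 / (1 + 0.119)^6 = £66,373.6264 / 1.963272 = £33,807.65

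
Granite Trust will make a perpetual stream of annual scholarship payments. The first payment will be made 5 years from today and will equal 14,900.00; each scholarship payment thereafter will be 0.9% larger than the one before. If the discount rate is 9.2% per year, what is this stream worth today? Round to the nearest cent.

126246.00

Value at end of year 4: C₁ / (r − g) = 14,900.00 / (0.092 − 0.009) = 179,518.0723
Discount to today: PV = 179,518.0723 / (1 + 0.092)^4 = 179,518.0723 / 1.421970 = 126,246.00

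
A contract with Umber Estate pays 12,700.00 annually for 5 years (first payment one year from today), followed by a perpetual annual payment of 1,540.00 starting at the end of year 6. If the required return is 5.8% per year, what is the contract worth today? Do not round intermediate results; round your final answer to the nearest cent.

PV of 5-year annuity: 12,700.00 × [1 − (1+0.058)^−5] / 0.058 = 53789.34833
Perpetuity value at year 5: 1,540.00 / 0.058 = 26551.72414
PV of perpetuity: 26551.72414 / (1+0.058)^5 = 20029.23623
Total PV = 53789.34833 + 20029.23623 = 73818.58456

73818.58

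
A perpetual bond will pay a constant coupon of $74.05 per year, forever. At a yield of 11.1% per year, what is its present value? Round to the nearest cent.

$667.12

Level perpetuity: PV = C / r = $74.05 / 0.111 = $667.12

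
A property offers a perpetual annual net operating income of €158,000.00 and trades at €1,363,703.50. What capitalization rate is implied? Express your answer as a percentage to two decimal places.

P = C/r ⇒ r = C/P = €158,000.00/€1,363,703.50 = 0.115861

11.59%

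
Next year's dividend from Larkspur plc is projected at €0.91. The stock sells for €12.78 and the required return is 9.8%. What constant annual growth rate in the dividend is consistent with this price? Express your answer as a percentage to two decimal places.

2.68%

P = D₁/(r−g) ⇒ g = r − D₁/P = 0.098 − €0.91/€12.78 = 0.026795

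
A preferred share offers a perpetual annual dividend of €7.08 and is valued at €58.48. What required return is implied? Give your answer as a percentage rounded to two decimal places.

P = C/r ⇒ r = C/P = €7.08/€58.48 = 0.121067

12.11%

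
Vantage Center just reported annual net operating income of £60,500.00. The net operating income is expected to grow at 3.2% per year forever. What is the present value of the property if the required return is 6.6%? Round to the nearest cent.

£1836352.94

D₁ = D₀ × (1 + g) = £60,500.00 × 1.032 = £62,436.0000
Growing perpetuity: P = D₁ / (r − g) = £62,436.0000 / (0.066 − 0.032) = £1,836,352.94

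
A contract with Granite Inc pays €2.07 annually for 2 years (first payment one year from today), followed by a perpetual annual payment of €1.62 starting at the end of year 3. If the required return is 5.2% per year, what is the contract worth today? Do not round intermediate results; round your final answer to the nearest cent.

€31.99

PV of 2-year annuity: €2.07 × [1 − (1+0.052)^−2] / 0.052 = 3.83810
Perpetuity value at year 2: €1.62 / 0.052 = 31.15385
PV of perpetuity: 31.15385 / (1+0.052)^2 = 28.15012
Total PV = 3.83810 + 28.15012 = 31.98822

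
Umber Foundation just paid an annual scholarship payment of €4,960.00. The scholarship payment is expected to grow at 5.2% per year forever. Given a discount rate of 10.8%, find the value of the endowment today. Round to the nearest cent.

D₁ = D₀ × (1 + g) = €4,960.00 × 1.052 = €5,217.9200
Growing perpetuity: P = D₁ / (r − g) = €5,217.9200 / (0.108 − 0.052) = €93,177.14

€93177.14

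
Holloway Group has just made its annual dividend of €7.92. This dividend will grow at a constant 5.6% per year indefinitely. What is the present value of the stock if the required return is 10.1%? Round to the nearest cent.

D₁ = D₀ × (1 + g) = €7.92 × 1.056 = €8.3635
Growing perpetuity: P = D₁ / (r − g) = €8.3635 / (0.101 − 0.056) = €185.86

€185.86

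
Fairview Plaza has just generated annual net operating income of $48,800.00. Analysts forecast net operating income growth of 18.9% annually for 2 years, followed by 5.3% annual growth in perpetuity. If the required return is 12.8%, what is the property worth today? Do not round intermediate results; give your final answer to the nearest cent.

$866918.73

D_1 = 58023.20000
D_2 = 68989.58480
Terminal value at year 2: TV = D_2×(1+g_2)/(r−g_2) = 72646.03279/0.075 = 968613.77059
P_0 = D_1/(1+r)^1 + D_2/(1+r)^2 + TV/(1+r)^2
    = 51439.00709 + 54220.72645 + 761258.99932 = 866918.73286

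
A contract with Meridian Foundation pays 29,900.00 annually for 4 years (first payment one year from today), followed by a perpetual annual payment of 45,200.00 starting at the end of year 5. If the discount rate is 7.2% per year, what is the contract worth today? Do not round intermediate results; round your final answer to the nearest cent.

PV of 4-year annuity: 29,900.00 × [1 − (1+0.072)^−4] / 0.072 = 100822.02053
Perpetuity value at year 4: 45,200.00 / 0.072 = 627777.77778
PV of perpetuity: 627777.77778 / (1+0.072)^4 = 475364.55611
Total PV = 100822.02053 + 475364.55611 = 576186.57664

576186.58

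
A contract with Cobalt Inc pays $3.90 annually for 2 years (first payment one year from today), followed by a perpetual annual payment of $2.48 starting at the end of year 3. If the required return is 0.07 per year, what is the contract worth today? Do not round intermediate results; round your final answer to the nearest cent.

PV of 2-year annuity: $3.90 × [1 − (1+0.07)^−2] / 0.07 = 7.05127
Perpetuity value at year 2: $2.48 / 0.07 = 35.42857
PV of perpetuity: 35.42857 / (1+0.07)^2 = 30.94469
Total PV = 7.05127 + 30.94469 = 37.99596

$38.00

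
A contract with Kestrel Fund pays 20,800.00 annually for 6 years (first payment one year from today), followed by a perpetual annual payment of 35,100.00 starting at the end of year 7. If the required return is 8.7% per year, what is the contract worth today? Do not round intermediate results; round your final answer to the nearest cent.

338721.79

PV of 6-year annuity: 20,800.00 × [1 − (1+0.087)^−6] / 0.087 = 94147.61463
Perpetuity value at year 6: 35,100.00 / 0.087 = 403448.27586
PV of perpetuity: 403448.27586 / (1+0.087)^6 = 244574.17618
Total PV = 94147.61463 + 244574.17618 = 338721.79081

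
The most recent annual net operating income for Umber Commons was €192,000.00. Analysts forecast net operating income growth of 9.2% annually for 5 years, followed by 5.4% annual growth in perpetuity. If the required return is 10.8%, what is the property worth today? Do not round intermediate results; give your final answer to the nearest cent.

D_1 = 209664.00000
D_2 = 228953.08800
D_3 = 250016.77210
D_4 = 273018.31513
D_5 = 298136.00012
Terminal value at year 5: TV = D_5×(1+g_2)/(r−g_2) = 314235.34413/0.054 = 5819173.03939
P_0 = D_1/(1+r)^1 + D_2/(1+r)^2 + D_3/(1+r)^3 + D_4/(1+r)^4 + D_5/(1+r)^5 + TV/(1+r)^5
    = 189227.43682 + 186494.91066 + 183801.84336 + 181147.66511 + 178531.81435 + 3484676.52462 = 4403880.19493

€4403880.19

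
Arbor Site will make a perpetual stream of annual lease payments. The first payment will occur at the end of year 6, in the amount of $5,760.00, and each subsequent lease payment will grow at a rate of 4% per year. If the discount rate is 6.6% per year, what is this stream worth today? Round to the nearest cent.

Value at end of year 5: C₁ / (r − g) = $5,760.00 / (0.066 − 0.04) = $221,538.4615
Discount to today: PV = $221,538.4615 / (1 + 0.066)^5 = $221,538.4615 / 1.376531 = $160,939.67

$160939.67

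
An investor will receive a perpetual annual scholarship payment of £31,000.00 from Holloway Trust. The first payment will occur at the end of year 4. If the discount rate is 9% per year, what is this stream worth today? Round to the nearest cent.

£265974.31

Value at end of year 3: C / r = £31,000.00 / 0.09 = £344,444.4444
Discount to today: PV = £344,444.4444 / (1 + 0.09)^3 = £344,444.4444 / 1.295029 = £265,974.31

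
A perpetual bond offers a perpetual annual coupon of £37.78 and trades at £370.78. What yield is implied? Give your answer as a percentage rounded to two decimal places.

P = C/r ⇒ r = C/P = £37.78/£370.78 = 0.101893

10.19%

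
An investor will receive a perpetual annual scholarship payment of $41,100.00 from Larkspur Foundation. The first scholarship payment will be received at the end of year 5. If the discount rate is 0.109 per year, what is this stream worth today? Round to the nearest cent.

$249280.98

Value at end of year 4: C / r = $41,100.00 / 0.109 = $377,064.2202
Discount to today: PV = $377,064.2202 / (1 + 0.109)^4 = $377,064.2202 / 1.512607 = $249,280.98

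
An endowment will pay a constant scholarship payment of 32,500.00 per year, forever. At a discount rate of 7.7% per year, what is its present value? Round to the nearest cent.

422077.92

Level perpetuity: PV = C / r = 32,500.00 / 0.077 = 422,077.92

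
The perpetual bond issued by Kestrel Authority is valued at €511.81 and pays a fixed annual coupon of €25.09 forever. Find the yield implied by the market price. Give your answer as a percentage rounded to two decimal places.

P = C/r ⇒ r = C/P = €25.09/€511.81 = 0.049022

4.90%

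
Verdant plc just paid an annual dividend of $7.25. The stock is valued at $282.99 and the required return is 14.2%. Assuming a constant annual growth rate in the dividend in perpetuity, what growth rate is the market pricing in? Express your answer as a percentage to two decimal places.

11.35%

P = D₀(1+g)/(r−g) ⇒ P(r−g) = D₀(1+g) ⇒ g(P+D₀) = P·r − D₀
g = (P·r − D₀)/(P + D₀) = ($282.99×0.142 − $7.25) / ($282.99 + $7.25) = 0.113474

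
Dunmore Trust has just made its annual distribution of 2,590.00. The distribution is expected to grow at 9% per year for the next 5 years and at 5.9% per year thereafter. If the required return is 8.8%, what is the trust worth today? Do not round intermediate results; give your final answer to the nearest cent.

D_1 = 2823.10000
D_2 = 3077.17900
D_3 = 3354.12511
D_4 = 3655.99637
D_5 = 3985.03604
Terminal value at year 5: TV = D_5×(1+g_2)/(r−g_2) = 4220.15317/0.029 = 145522.52309
P_0 = D_1/(1+r)^1 + D_2/(1+r)^2 + D_3/(1+r)^3 + D_4/(1+r)^4 + D_5/(1+r)^5 + TV/(1+r)^5
    = 2594.76103 + 2599.53081 + 2604.30936 + 2609.09669 + 2613.89283 + 95452.15530 = 108473.74602

108473.75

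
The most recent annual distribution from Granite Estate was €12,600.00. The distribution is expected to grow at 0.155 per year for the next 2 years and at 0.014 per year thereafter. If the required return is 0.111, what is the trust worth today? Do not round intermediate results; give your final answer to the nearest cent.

D_1 = 14553.00000
D_2 = 16808.71500
Terminal value at year 2: TV = D_2×(1+g_2)/(r−g_2) = 17044.03701/0.097 = 175711.72175
P_0 = D_1/(1+r)^1 + D_2/(1+r)^2 + TV/(1+r)^2
    = 13099.00990 + 13617.78257 + 142354.96419 = 169071.75666

€169071.76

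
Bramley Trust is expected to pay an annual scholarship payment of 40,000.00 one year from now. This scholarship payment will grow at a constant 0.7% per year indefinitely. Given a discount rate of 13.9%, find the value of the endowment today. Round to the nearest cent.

Growing perpetuity: P = D₁ / (r − g) = 40,000.0000 / (0.139 − 0.007) = 303,030.30

303030.30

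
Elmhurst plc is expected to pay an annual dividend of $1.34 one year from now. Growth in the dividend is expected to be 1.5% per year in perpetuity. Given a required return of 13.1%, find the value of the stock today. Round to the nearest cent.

Growing perpetuity: P = D₁ / (r − g) = $1.3400 / (0.131 − 0.015) = $11.55

$11.55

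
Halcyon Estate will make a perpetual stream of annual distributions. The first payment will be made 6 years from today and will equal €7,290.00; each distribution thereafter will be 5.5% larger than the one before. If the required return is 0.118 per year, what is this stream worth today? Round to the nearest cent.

Value at end of year 5: C₁ / (r − g) = €7,290.00 / (0.118 − 0.055) = €115,714.2857
Discount to today: PV = €115,714.2857 / (1 + 0.118)^5 = €115,714.2857 / 1.746663 = €66,248.79

€66248.79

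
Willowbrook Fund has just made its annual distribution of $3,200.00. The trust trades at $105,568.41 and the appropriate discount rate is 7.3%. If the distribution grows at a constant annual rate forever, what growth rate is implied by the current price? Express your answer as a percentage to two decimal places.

4.14%

P = D₀(1+g)/(r−g) ⇒ P(r−g) = D₀(1+g) ⇒ g(P+D₀) = P·r − D₀
g = (P·r − D₀)/(P + D₀) = ($105,568.41×0.073 − $3,200.00) / ($105,568.41 + $3,200.00) = 0.041432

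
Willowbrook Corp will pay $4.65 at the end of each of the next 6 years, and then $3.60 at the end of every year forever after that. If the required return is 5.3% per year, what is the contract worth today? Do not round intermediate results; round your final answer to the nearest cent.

PV of 6-year annuity: $4.65 × [1 − (1+0.053)^−6] / 0.053 = 23.37721
Perpetuity value at year 6: $3.60 / 0.053 = 67.92453
PV of perpetuity: 67.92453 / (1+0.053)^6 = 49.82604
Total PV = 23.37721 + 49.82604 = 73.20325

$73.20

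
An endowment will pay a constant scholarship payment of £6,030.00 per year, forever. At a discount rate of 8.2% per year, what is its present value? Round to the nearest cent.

£73536.59

Level perpetuity: PV = C / r = £6,030.00 / 0.082 = £73,536.59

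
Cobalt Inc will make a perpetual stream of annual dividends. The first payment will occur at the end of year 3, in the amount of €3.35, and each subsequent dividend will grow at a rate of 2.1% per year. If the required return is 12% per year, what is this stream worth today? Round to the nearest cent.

Value at end of year 2: C₁ / (r − g) = €3.35 / (0.12 − 0.021) = €33.8384
Discount to today: PV = €33.8384 / (1 + 0.12)^2 = €33.8384 / 1.254400 = €26.98

€26.98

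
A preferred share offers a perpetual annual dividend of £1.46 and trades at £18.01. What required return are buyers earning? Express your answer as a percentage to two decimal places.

8.11%

P = C/r ⇒ r = C/P = £1.46/£18.01 = 0.081066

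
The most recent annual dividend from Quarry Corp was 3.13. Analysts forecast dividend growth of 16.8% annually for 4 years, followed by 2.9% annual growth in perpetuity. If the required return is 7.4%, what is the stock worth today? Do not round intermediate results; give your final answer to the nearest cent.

115.63

D_1 = 3.65584
D_2 = 4.27002
D_3 = 4.98738
D_4 = 5.82527
Terminal value at year 4: TV = D_4×(1+g_2)/(r−g_2) = 5.99420/0.045 = 133.20440
P_0 = D_1/(1+r)^1 + D_2/(1+r)^2 + D_3/(1+r)^3 + D_4/(1+r)^4 + TV/(1+r)^4
    = 3.40395 + 3.70187 + 4.02587 + 4.37823 + 100.11553 = 115.62545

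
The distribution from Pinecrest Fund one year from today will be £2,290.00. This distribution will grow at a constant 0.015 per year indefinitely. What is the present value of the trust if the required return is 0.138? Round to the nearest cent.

Growing perpetuity: P = D₁ / (r − g) = £2,290.0000 / (0.138 − 0.015) = £18,617.89

£18617.89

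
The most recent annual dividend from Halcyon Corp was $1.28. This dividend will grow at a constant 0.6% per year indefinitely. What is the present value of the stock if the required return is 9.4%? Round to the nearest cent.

D₁ = D₀ × (1 + g) = $1.28 × 1.006 = $1.2877
Growing perpetuity: P = D₁ / (r − g) = $1.2877 / (0.094 − 0.006) = $14.63

$14.63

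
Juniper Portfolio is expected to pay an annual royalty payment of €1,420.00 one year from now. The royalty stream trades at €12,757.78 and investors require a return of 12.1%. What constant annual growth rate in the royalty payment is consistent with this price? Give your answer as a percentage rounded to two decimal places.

0.97%

P = D₁/(r−g) ⇒ g = r − D₁/P = 0.121 − €1,420.00/€12,757.78 = 0.009695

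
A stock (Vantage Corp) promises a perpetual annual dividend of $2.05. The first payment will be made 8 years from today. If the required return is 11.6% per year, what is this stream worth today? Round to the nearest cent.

$8.20

Value at end of year 7: C / r = $2.05 / 0.116 = $17.6724
Discount to today: PV = $17.6724 / (1 + 0.116)^7 = $17.6724 / 2.156003 = $8.20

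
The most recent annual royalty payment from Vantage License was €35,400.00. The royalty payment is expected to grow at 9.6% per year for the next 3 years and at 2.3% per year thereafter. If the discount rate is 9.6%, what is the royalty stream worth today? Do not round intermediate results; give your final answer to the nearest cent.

D_1 = 38798.40000
D_2 = 42523.04640
D_3 = 46605.25885
Terminal value at year 3: TV = D_3×(1+g_2)/(r−g_2) = 47677.17981/0.073 = 653112.05217
P_0 = D_1/(1+r)^1 + D_2/(1+r)^2 + D_3/(1+r)^3 + TV/(1+r)^3
    = 35400.00000 + 35400.00000 + 35400.00000 + 496084.93151 = 602284.93151

€602284.93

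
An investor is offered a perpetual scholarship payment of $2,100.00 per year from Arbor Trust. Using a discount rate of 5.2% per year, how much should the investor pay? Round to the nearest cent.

$40384.62

Level perpetuity: PV = C / r = $2,100.00 / 0.052 = $40,384.62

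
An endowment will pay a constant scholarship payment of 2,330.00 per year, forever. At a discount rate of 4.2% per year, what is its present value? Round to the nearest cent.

55476.19

Level perpetuity: PV = C / r = 2,330.00 / 0.042 = 55,476.19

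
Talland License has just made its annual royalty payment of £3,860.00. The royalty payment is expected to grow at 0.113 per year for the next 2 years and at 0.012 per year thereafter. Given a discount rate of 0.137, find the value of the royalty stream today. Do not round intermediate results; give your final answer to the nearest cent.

D_1 = 4296.18000
D_2 = 4781.64834
Terminal value at year 2: TV = D_2×(1+g_2)/(r−g_2) = 4839.02812/0.125 = 38712.22496
P_0 = D_1/(1+r)^1 + D_2/(1+r)^2 + TV/(1+r)^2
    = 3778.52243 + 3698.76470 + 29945.19900 = 37422.48612

£37422.49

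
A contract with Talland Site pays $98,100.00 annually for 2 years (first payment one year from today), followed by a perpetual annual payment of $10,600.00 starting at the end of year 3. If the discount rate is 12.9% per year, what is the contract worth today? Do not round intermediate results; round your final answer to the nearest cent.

PV of 2-year annuity: $98,100.00 × [1 − (1+0.129)^−2] / 0.129 = 163853.90082
Perpetuity value at year 2: $10,600.00 / 0.129 = 82170.54264
PV of perpetuity: 82170.54264 / (1+0.129)^2 = 64465.63592
Total PV = 163853.90082 + 64465.63592 = 228319.53674

$228319.54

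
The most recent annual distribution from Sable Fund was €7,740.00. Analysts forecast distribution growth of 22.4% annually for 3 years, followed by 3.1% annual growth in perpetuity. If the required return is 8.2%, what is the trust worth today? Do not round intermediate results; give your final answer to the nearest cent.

D_1 = 9473.76000
D_2 = 11595.88224
D_3 = 14193.35986
Terminal value at year 3: TV = D_3×(1+g_2)/(r−g_2) = 14633.35402/0.051 = 286928.51015
P_0 = D_1/(1+r)^1 + D_2/(1+r)^2 + D_3/(1+r)^3 + TV/(1+r)^3
    = 8755.78558 + 9904.88129 + 11204.78253 + 226512.36836 = 256377.81776

€256377.82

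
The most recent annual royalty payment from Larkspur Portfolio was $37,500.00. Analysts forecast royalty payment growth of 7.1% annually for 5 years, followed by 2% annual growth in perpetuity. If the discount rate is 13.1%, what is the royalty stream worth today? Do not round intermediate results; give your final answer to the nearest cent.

D_1 = 40162.50000
D_2 = 43014.03750
D_3 = 46068.03416
D_4 = 49338.86459
D_5 = 52841.92397
Terminal value at year 5: TV = D_5×(1+g_2)/(r−g_2) = 53898.76245/0.111 = 485574.43652
P_0 = D_1/(1+r)^1 + D_2/(1+r)^2 + D_3/(1+r)^3 + D_4/(1+r)^4 + D_5/(1+r)^5 + TV/(1+r)^5
    = 35510.61008 + 33626.75809 + 31842.84519 + 30153.56958 + 28553.91072 + 262387.28769 = 422074.98135

$422074.98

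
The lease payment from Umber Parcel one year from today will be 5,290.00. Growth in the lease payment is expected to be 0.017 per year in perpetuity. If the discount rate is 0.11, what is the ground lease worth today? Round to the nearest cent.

Growing perpetuity: P = D₁ / (r − g) = 5,290.0000 / (0.11 − 0.017) = 56,881.72

56881.72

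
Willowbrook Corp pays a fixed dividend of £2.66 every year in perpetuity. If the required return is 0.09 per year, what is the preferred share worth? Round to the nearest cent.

£29.56

Level perpetuity: PV = C / r = £2.66 / 0.09 = £29.56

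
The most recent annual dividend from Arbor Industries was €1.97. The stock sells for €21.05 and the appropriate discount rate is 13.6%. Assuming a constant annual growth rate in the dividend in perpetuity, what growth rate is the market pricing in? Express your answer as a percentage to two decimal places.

3.88%

P = D₀(1+g)/(r−g) ⇒ P(r−g) = D₀(1+g) ⇒ g(P+D₀) = P·r − D₀
g = (P·r − D₀)/(P + D₀) = (€21.05×0.136 − €1.97) / (€21.05 + €1.97) = 0.038784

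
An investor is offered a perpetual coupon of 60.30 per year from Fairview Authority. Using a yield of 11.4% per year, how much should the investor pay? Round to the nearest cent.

528.95

Level perpetuity: PV = C / r = 60.30 / 0.114 = 528.95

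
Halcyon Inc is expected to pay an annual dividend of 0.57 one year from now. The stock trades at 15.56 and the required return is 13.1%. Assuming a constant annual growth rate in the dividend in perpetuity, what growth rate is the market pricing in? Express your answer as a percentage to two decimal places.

P = D₁/(r−g) ⇒ g = r − D₁/P = 0.131 − 0.57/15.56 = 0.094368

9.44%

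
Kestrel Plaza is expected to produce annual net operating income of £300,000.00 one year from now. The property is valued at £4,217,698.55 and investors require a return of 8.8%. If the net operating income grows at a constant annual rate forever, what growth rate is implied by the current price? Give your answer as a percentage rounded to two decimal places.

1.69%

P = D₁/(r−g) ⇒ g = r − D₁/P = 0.088 − £300,000.00/£4,217,698.55 = 0.016871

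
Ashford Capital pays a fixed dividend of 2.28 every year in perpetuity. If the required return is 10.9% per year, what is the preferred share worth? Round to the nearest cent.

20.92

Level perpetuity: PV = C / r = 2.28 / 0.109 = 20.92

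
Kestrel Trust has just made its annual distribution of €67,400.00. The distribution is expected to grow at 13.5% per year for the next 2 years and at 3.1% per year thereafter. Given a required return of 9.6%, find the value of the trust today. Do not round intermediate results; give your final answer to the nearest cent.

€1288585.06

D_1 = 76499.00000
D_2 = 86826.36500
Terminal value at year 2: TV = D_2×(1+g_2)/(r−g_2) = 89517.98232/0.065 = 1377199.72792
P_0 = D_1/(1+r)^1 + D_2/(1+r)^2 + TV/(1+r)^2
    = 69798.35766 + 72282.05835 + 1146504.64856 = 1288585.06457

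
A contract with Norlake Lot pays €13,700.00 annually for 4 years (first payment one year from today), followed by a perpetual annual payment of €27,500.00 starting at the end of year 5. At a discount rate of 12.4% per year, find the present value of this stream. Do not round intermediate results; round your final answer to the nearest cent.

€180209.45

PV of 4-year annuity: €13,700.00 × [1 − (1+0.124)^−4] / 0.124 = 41263.54549
Perpetuity value at year 4: €27,500.00 / 0.124 = 221774.19355
PV of perpetuity: 221774.19355 / (1+0.124)^4 = 138945.90881
Total PV = 41263.54549 + 138945.90881 = 180209.45430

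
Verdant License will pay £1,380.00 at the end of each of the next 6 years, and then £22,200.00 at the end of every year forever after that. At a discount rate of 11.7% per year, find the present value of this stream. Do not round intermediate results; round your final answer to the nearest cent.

PV of 6-year annuity: £1,380.00 × [1 − (1+0.117)^−6] / 0.117 = 5722.27864
Perpetuity value at year 6: £22,200.00 / 0.117 = 189743.58974
PV of perpetuity: 189743.58974 / (1+0.117)^6 = 97689.54212
Total PV = 5722.27864 + 97689.54212 = 103411.82075

£103411.82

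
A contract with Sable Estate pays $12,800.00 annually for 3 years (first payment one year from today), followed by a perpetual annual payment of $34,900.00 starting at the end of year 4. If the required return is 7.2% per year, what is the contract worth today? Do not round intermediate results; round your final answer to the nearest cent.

$426936.11

PV of 3-year annuity: $12,800.00 × [1 − (1+0.072)^−3] / 0.072 = 33468.87749
Perpetuity value at year 3: $34,900.00 / 0.072 = 484722.22222
PV of perpetuity: 484722.22222 / (1+0.072)^3 = 393467.23595
Total PV = 33468.87749 + 393467.23595 = 426936.11343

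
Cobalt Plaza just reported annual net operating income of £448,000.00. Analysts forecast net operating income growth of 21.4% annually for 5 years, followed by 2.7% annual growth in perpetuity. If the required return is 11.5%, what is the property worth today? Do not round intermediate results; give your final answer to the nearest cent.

£10912079.41

D_1 = 543872.00000
D_2 = 660260.60800
D_3 = 801556.37811
D_4 = 973089.44303
D_5 = 1181330.58384
Terminal value at year 5: TV = D_5×(1+g_2)/(r−g_2) = 1213226.50960/0.088 = 13786664.88181
P_0 = D_1/(1+r)^1 + D_2/(1+r)^2 + D_3/(1+r)^3 + D_4/(1+r)^4 + D_5/(1+r)^5 + TV/(1+r)^5
    = 487777.57848 + 531086.97782 + 578241.78572 + 629583.43306 + 685483.66613 + 7999905.96719 = 10912079.40838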